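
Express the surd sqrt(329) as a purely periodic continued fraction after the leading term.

[18; (7, 4, 2, 1, 1, 4, 1, 1, 2, 4, 7, 36)]

Write x_i = (sqrt(329) + m_i)/d_i with (m_0, d_0) = (0, 1). a_0 = floor(sqrt(329)) = 18, since 18^2 = 324 <= 329 < 361 = 19^2.
Iterate m_{i+1} = d_i*a_i - m_i, d_{i+1} = (329 - m_{i+1}^2)/d_i, a_{i+1} = floor((a_0 + m_{i+1})/d_{i+1}):
  m_1 = 1*18 - 0 = 18, d_1 = (329 - 18^2)/1 = 5/1 = 5, a_1 = floor((18 + 18)/5) = 7.
  m_2 = 5*7 - 18 = 17, d_2 = (329 - 17^2)/5 = 40/5 = 8, a_2 = floor((18 + 17)/8) = 4.
  m_3 = 8*4 - 17 = 15, d_3 = (329 - 15^2)/8 = 104/8 = 13, a_3 = floor((18 + 15)/13) = 2.
  m_4 = 13*2 - 15 = 11, d_4 = (329 - 11^2)/13 = 208/13 = 16, a_4 = floor((18 + 11)/16) = 1.
  m_5 = 16*1 - 11 = 5, d_5 = (329 - 5^2)/16 = 304/16 = 19, a_5 = floor((18 + 5)/19) = 1.
  m_6 = 19*1 - 5 = 14, d_6 = (329 - 14^2)/19 = 133/19 = 7, a_6 = floor((18 + 14)/7) = 4.
  m_7 = 7*4 - 14 = 14, d_7 = (329 - 14^2)/7 = 133/7 = 19, a_7 = floor((18 + 14)/19) = 1.
  m_8 = 19*1 - 14 = 5, d_8 = (329 - 5^2)/19 = 304/19 = 16, a_8 = floor((18 + 5)/16) = 1.
  m_9 = 16*1 - 5 = 11, d_9 = (329 - 11^2)/16 = 208/16 = 13, a_9 = floor((18 + 11)/13) = 2.
  m_10 = 13*2 - 11 = 15, d_10 = (329 - 15^2)/13 = 104/13 = 8, a_10 = floor((18 + 15)/8) = 4.
  m_11 = 8*4 - 15 = 17, d_11 = (329 - 17^2)/8 = 40/8 = 5, a_11 = floor((18 + 17)/5) = 7.
  m_12 = 5*7 - 17 = 18, d_12 = (329 - 18^2)/5 = 5/5 = 1, a_12 = floor((18 + 18)/1) = 36.
  m_13 = 1*36 - 18 = 18, d_13 = (329 - 18^2)/1 = 5/1 = 5: (m_13, d_13) = (m_1, d_1) = (18, 5), so from here the quotients repeat a_1, ..., a_12; the period length is 12.
Hence the expansion of sqrt(329) is a_0 = 18 followed by the repeating block 7, 4, 2, 1, 1, 4, 1, 1, 2, 4, 7, 36 (period 12).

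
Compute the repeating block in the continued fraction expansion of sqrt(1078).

[32; (1, 4, 1, 64)]

Write x_i = (sqrt(1078) + m_i)/d_i with (m_0, d_0) = (0, 1). a_0 = floor(sqrt(1078)) = 32, since 32^2 = 1024 <= 1078 < 1089 = 33^2.
Iterate m_{i+1} = d_i*a_i - m_i, d_{i+1} = (1078 - m_{i+1}^2)/d_i, a_{i+1} = floor((a_0 + m_{i+1})/d_{i+1}):
  m_1 = 1*32 - 0 = 32, d_1 = (1078 - 32^2)/1 = 54/1 = 54, a_1 = floor((32 + 32)/54) = 1.
  m_2 = 54*1 - 32 = 22, d_2 = (1078 - 22^2)/54 = 594/54 = 11, a_2 = floor((32 + 22)/11) = 4.
  m_3 = 11*4 - 22 = 22, d_3 = (1078 - 22^2)/11 = 594/11 = 54, a_3 = floor((32 + 22)/54) = 1.
  m_4 = 54*1 - 22 = 32, d_4 = (1078 - 32^2)/54 = 54/54 = 1, a_4 = floor((32 + 32)/1) = 64.
  m_5 = 1*64 - 32 = 32, d_5 = (1078 - 32^2)/1 = 54/1 = 54: (m_5, d_5) = (m_1, d_1) = (32, 54), so from here the quotients repeat a_1, ..., a_4; the period length is 4.
Hence the expansion of sqrt(1078) is a_0 = 32 followed by the repeating block 1, 4, 1, 64 (period 4).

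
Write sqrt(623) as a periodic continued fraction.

Write x_i = (sqrt(623) + m_i)/d_i with (m_0, d_0) = (0, 1). a_0 = floor(sqrt(623)) = 24, since 24^2 = 576 <= 623 < 625 = 25^2.
Iterate m_{i+1} = d_i*a_i - m_i, d_{i+1} = (623 - m_{i+1}^2)/d_i, a_{i+1} = floor((a_0 + m_{i+1})/d_{i+1}):
  m_1 = 1*24 - 0 = 24, d_1 = (623 - 24^2)/1 = 47/1 = 47, a_1 = floor((24 + 24)/47) = 1.
  m_2 = 47*1 - 24 = 23, d_2 = (623 - 23^2)/47 = 94/47 = 2, a_2 = floor((24 + 23)/2) = 23.
  m_3 = 2*23 - 23 = 23, d_3 = (623 - 23^2)/2 = 94/2 = 47, a_3 = floor((24 + 23)/47) = 1.
  m_4 = 47*1 - 23 = 24, d_4 = (623 - 24^2)/47 = 47/47 = 1, a_4 = floor((24 + 24)/1) = 48.
  m_5 = 1*48 - 24 = 24, d_5 = (623 - 24^2)/1 = 47/1 = 47: (m_5, d_5) = (m_1, d_1) = (24, 47), so from here the quotients repeat a_1, ..., a_4; the period length is 4.
Hence the expansion of sqrt(623) is a_0 = 24 followed by the repeating block 1, 23, 1, 48 (period 4).

[24; (1, 23, 1, 48)]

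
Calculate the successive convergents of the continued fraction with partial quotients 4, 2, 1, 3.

Using the convergent recurrence p_i = a_i*p_{i-1} + p_{i-2}, q_i = a_i*q_{i-1} + q_{i-2} with p_{-2}=0, p_{-1}=1, q_{-2}=1, q_{-1}=0:
  i=0: a_0=4, p_0 = 4*1 + 0 = 4, q_0 = 4*0 + 1 = 1.
  i=1: a_1=2, p_1 = 2*4 + 1 = 9, q_1 = 2*1 + 0 = 2.
  i=2: a_2=1, p_2 = 1*9 + 4 = 13, q_2 = 1*2 + 1 = 3.
  i=3: a_3=3, p_3 = 3*13 + 9 = 48, q_3 = 3*3 + 2 = 11.

4/1, 9/2, 13/3, 48/11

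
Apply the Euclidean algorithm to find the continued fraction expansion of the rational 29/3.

Run the Euclidean algorithm on 29 and 3; the successive quotients are the partial quotients a_0, a_1, ... (each step inverts the fractional part left over by the previous one):
  29 = 9*3 + 2, so a_0 = 9.
  3 = 1*2 + 1, so a_1 = 1.
  2 = 2*1 + 0, so a_2 = 2.
The remainder reaches 0 after 3 divisions, so the expansion has 3 partial quotients, read off in order.

[9; 1, 2]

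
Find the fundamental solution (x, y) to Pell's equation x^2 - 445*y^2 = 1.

First expand sqrt(445) as a continued fraction. With x_i = (sqrt(445) + m_i)/d_i and (m_0, d_0) = (0, 1): a_0 = floor(sqrt(445)) = 21, since 21^2 = 441 <= 445 < 484 = 22^2.
Iterate m_{i+1} = d_i*a_i - m_i, d_{i+1} = (445 - m_{i+1}^2)/d_i, a_{i+1} = floor((a_0 + m_{i+1})/d_{i+1}):
  m_1 = 1*21 - 0 = 21, d_1 = (445 - 21^2)/1 = 4/1 = 4, a_1 = floor((21 + 21)/4) = 10.
  m_2 = 4*10 - 21 = 19, d_2 = (445 - 19^2)/4 = 84/4 = 21, a_2 = floor((21 + 19)/21) = 1.
  m_3 = 21*1 - 19 = 2, d_3 = (445 - 2^2)/21 = 441/21 = 21, a_3 = floor((21 + 2)/21) = 1.
  m_4 = 21*1 - 2 = 19, d_4 = (445 - 19^2)/21 = 84/21 = 4, a_4 = floor((21 + 19)/4) = 10.
  m_5 = 4*10 - 19 = 21, d_5 = (445 - 21^2)/4 = 4/4 = 1, a_5 = floor((21 + 21)/1) = 42.
  m_6 = 1*42 - 21 = 21, d_6 = (445 - 21^2)/1 = 4/1 = 4: (m_6, d_6) = (m_1, d_1) = (21, 4), so from here the quotients repeat a_1, ..., a_5; the period length is 5.
So sqrt(445) = [21; (10, 1, 1, 10, 42)] with period length k = 5.
k is odd, so (p_{k-1}, q_{k-1}) only solves x^2 - 445y^2 = -1 and the fundamental solution of x^2 - 445y^2 = 1 is (p_{2k-1}, q_{2k-1}) = (p_9, q_9); compute convergents through index 9, running through the period twice.
Convergents (p_i = a_i*p_{i-1} + p_{i-2}, q_i = a_i*q_{i-1} + q_{i-2} with p_{-2}=0, p_{-1}=1, q_{-2}=1, q_{-1}=0):
  i=0: a_0=21, p_0 = 21*1 + 0 = 21, q_0 = 21*0 + 1 = 1.
  i=1: a_1=10, p_1 = 10*21 + 1 = 211, q_1 = 10*1 + 0 = 10.
  i=2: a_2=1, p_2 = 1*211 + 21 = 232, q_2 = 1*10 + 1 = 11.
  i=3: a_3=1, p_3 = 1*232 + 211 = 443, q_3 = 1*11 + 10 = 21.
  i=4: a_4=10, p_4 = 10*443 + 232 = 4662, q_4 = 10*21 + 11 = 221.
  i=5: a_5=42, p_5 = 42*4662 + 443 = 196247, q_5 = 42*221 + 21 = 9303.
  i=6: a_6=10, p_6 = 10*196247 + 4662 = 1967132, q_6 = 10*9303 + 221 = 93251.
  i=7: a_7=1, p_7 = 1*1967132 + 196247 = 2163379, q_7 = 1*93251 + 9303 = 102554.
  i=8: a_8=1, p_8 = 1*2163379 + 1967132 = 4130511, q_8 = 1*102554 + 93251 = 195805.
  i=9: a_9=10, p_9 = 10*4130511 + 2163379 = 43468489, q_9 = 10*195805 + 102554 = 2060604.
Indeed p_4^2 - 445*q_4^2 = 21734244 - 21734245 = -1, not +1.
Check: 43468489^2 - 445*2060604^2 = 1889509535943121 - 1889509535943120 = 1, so (x, y) = (43468489, 2060604) solves the equation, and by the theorem it is the least positive solution.

(x, y) = (43468489, 2060604)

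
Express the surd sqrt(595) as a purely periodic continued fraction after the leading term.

Write x_i = (sqrt(595) + m_i)/d_i with (m_0, d_0) = (0, 1). a_0 = floor(sqrt(595)) = 24, since 24^2 = 576 <= 595 < 625 = 25^2.
Iterate m_{i+1} = d_i*a_i - m_i, d_{i+1} = (595 - m_{i+1}^2)/d_i, a_{i+1} = floor((a_0 + m_{i+1})/d_{i+1}):
  m_1 = 1*24 - 0 = 24, d_1 = (595 - 24^2)/1 = 19/1 = 19, a_1 = floor((24 + 24)/19) = 2.
  m_2 = 19*2 - 24 = 14, d_2 = (595 - 14^2)/19 = 399/19 = 21, a_2 = floor((24 + 14)/21) = 1.
  m_3 = 21*1 - 14 = 7, d_3 = (595 - 7^2)/21 = 546/21 = 26, a_3 = floor((24 + 7)/26) = 1.
  m_4 = 26*1 - 7 = 19, d_4 = (595 - 19^2)/26 = 234/26 = 9, a_4 = floor((24 + 19)/9) = 4.
  m_5 = 9*4 - 19 = 17, d_5 = (595 - 17^2)/9 = 306/9 = 34, a_5 = floor((24 + 17)/34) = 1.
  m_6 = 34*1 - 17 = 17, d_6 = (595 - 17^2)/34 = 306/34 = 9, a_6 = floor((24 + 17)/9) = 4.
  m_7 = 9*4 - 17 = 19, d_7 = (595 - 19^2)/9 = 234/9 = 26, a_7 = floor((24 + 19)/26) = 1.
  m_8 = 26*1 - 19 = 7, d_8 = (595 - 7^2)/26 = 546/26 = 21, a_8 = floor((24 + 7)/21) = 1.
  m_9 = 21*1 - 7 = 14, d_9 = (595 - 14^2)/21 = 399/21 = 19, a_9 = floor((24 + 14)/19) = 2.
  m_10 = 19*2 - 14 = 24, d_10 = (595 - 24^2)/19 = 19/19 = 1, a_10 = floor((24 + 24)/1) = 48.
  m_11 = 1*48 - 24 = 24, d_11 = (595 - 24^2)/1 = 19/1 = 19: (m_11, d_11) = (m_1, d_1) = (24, 19), so from here the quotients repeat a_1, ..., a_10; the period length is 10.
Hence the expansion of sqrt(595) is a_0 = 24 followed by the repeating block 2, 1, 1, 4, 1, 4, 1, 1, 2, 48 (period 10).

[24; (2, 1, 1, 4, 1, 4, 1, 1, 2, 48)]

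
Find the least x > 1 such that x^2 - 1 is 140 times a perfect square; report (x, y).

(x, y) = (71, 6)

First expand sqrt(140) as a continued fraction. With x_i = (sqrt(140) + m_i)/d_i and (m_0, d_0) = (0, 1): a_0 = floor(sqrt(140)) = 11, since 11^2 = 121 <= 140 < 144 = 12^2.
Iterate m_{i+1} = d_i*a_i - m_i, d_{i+1} = (140 - m_{i+1}^2)/d_i, a_{i+1} = floor((a_0 + m_{i+1})/d_{i+1}):
  m_1 = 1*11 - 0 = 11, d_1 = (140 - 11^2)/1 = 19/1 = 19, a_1 = floor((11 + 11)/19) = 1.
  m_2 = 19*1 - 11 = 8, d_2 = (140 - 8^2)/19 = 76/19 = 4, a_2 = floor((11 + 8)/4) = 4.
  m_3 = 4*4 - 8 = 8, d_3 = (140 - 8^2)/4 = 76/4 = 19, a_3 = floor((11 + 8)/19) = 1.
  m_4 = 19*1 - 8 = 11, d_4 = (140 - 11^2)/19 = 19/19 = 1, a_4 = floor((11 + 11)/1) = 22.
  m_5 = 1*22 - 11 = 11, d_5 = (140 - 11^2)/1 = 19/1 = 19: (m_5, d_5) = (m_1, d_1) = (11, 19), so from here the quotients repeat a_1, ..., a_4; the period length is 4.
So sqrt(140) = [11; (1, 4, 1, 22)] with period length k = 4.
k is even, so the fundamental solution of x^2 - 140y^2 = 1 is (p_{k-1}, q_{k-1}) = (p_3, q_3); compute convergents through index 3.
Convergents (p_i = a_i*p_{i-1} + p_{i-2}, q_i = a_i*q_{i-1} + q_{i-2} with p_{-2}=0, p_{-1}=1, q_{-2}=1, q_{-1}=0):
  i=0: a_0=11, p_0 = 11*1 + 0 = 11, q_0 = 11*0 + 1 = 1.
  i=1: a_1=1, p_1 = 1*11 + 1 = 12, q_1 = 1*1 + 0 = 1.
  i=2: a_2=4, p_2 = 4*12 + 11 = 59, q_2 = 4*1 + 1 = 5.
  i=3: a_3=1, p_3 = 1*59 + 12 = 71, q_3 = 1*5 + 1 = 6.
Check: 71^2 - 140*6^2 = 5041 - 5040 = 1, so (x, y) = (71, 6) solves the equation, and by the theorem it is the least positive solution.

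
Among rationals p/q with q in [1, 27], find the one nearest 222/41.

Expand x = 222/41 as a continued fraction with the Euclidean algorithm:
  222 = 5*41 + 17, so a_0 = 5.
  41 = 2*17 + 7, so a_1 = 2.
  17 = 2*7 + 3, so a_2 = 2.
  7 = 2*3 + 1, so a_3 = 2.
  3 = 3*1 + 0, so a_4 = 3.
so x = [5; 2, 2, 2, 3].
Convergents (p_i = a_i*p_{i-1} + p_{i-2}, q_i = a_i*q_{i-1} + q_{i-2} with p_{-2}=0, p_{-1}=1, q_{-2}=1, q_{-1}=0), until the denominator exceeds 27:
  i=0: a_0=5, p_0 = 5*1 + 0 = 5, q_0 = 5*0 + 1 = 1.
  i=1: a_1=2, p_1 = 2*5 + 1 = 11, q_1 = 2*1 + 0 = 2.
  i=2: a_2=2, p_2 = 2*11 + 5 = 27, q_2 = 2*2 + 1 = 5.
  i=3: a_3=2, p_3 = 2*27 + 11 = 65, q_3 = 2*5 + 2 = 12.
  i=4: a_4=3, p_4 = 3*65 + 27 = 222, q_4 = 3*12 + 5 = 41.
q_4 = 41 > 27, so the last convergent with denominator <= 27 is p_3/q_3 = 65/12.
The closest fraction with denominator <= 27 is either p_3/q_3 or the intermediate fraction (k*p_3 + p_2)/(k*q_3 + q_2) with the largest k >= 1 whose denominator stays <= 27; these approach x as k grows, and every other convergent or intermediate fraction in range is farther away.
Largest k: floor((27 - q_2)/q_3) = floor((27 - 5)/12) = 1.
That gives (1*65 + 27)/(1*12 + 5) = 92/17.
Compare the errors: |x - 65/12| = |222*12 - 65*41|/(41*12) = 1/492, and |x - 92/17| = |222*17 - 92*41|/(41*17) = 2/697.
Cross-multiplying, 1*697 = 697 < 984 = 2*492, so 1/492 is smaller: the convergent 65/12 is closer to x than 92/17.

65/12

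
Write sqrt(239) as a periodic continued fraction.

[15; (2, 5, 1, 2, 4, 15, 4, 2, 1, 5, 2, 30)]

Write x_i = (sqrt(239) + m_i)/d_i with (m_0, d_0) = (0, 1). a_0 = floor(sqrt(239)) = 15, since 15^2 = 225 <= 239 < 256 = 16^2.
Iterate m_{i+1} = d_i*a_i - m_i, d_{i+1} = (239 - m_{i+1}^2)/d_i, a_{i+1} = floor((a_0 + m_{i+1})/d_{i+1}):
  m_1 = 1*15 - 0 = 15, d_1 = (239 - 15^2)/1 = 14/1 = 14, a_1 = floor((15 + 15)/14) = 2.
  m_2 = 14*2 - 15 = 13, d_2 = (239 - 13^2)/14 = 70/14 = 5, a_2 = floor((15 + 13)/5) = 5.
  m_3 = 5*5 - 13 = 12, d_3 = (239 - 12^2)/5 = 95/5 = 19, a_3 = floor((15 + 12)/19) = 1.
  m_4 = 19*1 - 12 = 7, d_4 = (239 - 7^2)/19 = 190/19 = 10, a_4 = floor((15 + 7)/10) = 2.
  m_5 = 10*2 - 7 = 13, d_5 = (239 - 13^2)/10 = 70/10 = 7, a_5 = floor((15 + 13)/7) = 4.
  m_6 = 7*4 - 13 = 15, d_6 = (239 - 15^2)/7 = 14/7 = 2, a_6 = floor((15 + 15)/2) = 15.
  m_7 = 2*15 - 15 = 15, d_7 = (239 - 15^2)/2 = 14/2 = 7, a_7 = floor((15 + 15)/7) = 4.
  m_8 = 7*4 - 15 = 13, d_8 = (239 - 13^2)/7 = 70/7 = 10, a_8 = floor((15 + 13)/10) = 2.
  m_9 = 10*2 - 13 = 7, d_9 = (239 - 7^2)/10 = 190/10 = 19, a_9 = floor((15 + 7)/19) = 1.
  m_10 = 19*1 - 7 = 12, d_10 = (239 - 12^2)/19 = 95/19 = 5, a_10 = floor((15 + 12)/5) = 5.
  m_11 = 5*5 - 12 = 13, d_11 = (239 - 13^2)/5 = 70/5 = 14, a_11 = floor((15 + 13)/14) = 2.
  m_12 = 14*2 - 13 = 15, d_12 = (239 - 15^2)/14 = 14/14 = 1, a_12 = floor((15 + 15)/1) = 30.
  m_13 = 1*30 - 15 = 15, d_13 = (239 - 15^2)/1 = 14/1 = 14: (m_13, d_13) = (m_1, d_1) = (15, 14), so from here the quotients repeat a_1, ..., a_12; the period length is 12.
Hence the expansion of sqrt(239) is a_0 = 15 followed by the repeating block 2, 5, 1, 2, 4, 15, 4, 2, 1, 5, 2, 30 (period 12).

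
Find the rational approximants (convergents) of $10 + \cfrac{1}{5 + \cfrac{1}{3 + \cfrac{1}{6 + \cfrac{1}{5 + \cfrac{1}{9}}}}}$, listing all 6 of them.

Using the convergent recurrence p_i = a_i*p_{i-1} + p_{i-2}, q_i = a_i*q_{i-1} + q_{i-2} with p_{-2}=0, p_{-1}=1, q_{-2}=1, q_{-1}=0:
  i=0: a_0=10, p_0 = 10*1 + 0 = 10, q_0 = 10*0 + 1 = 1.
  i=1: a_1=5, p_1 = 5*10 + 1 = 51, q_1 = 5*1 + 0 = 5.
  i=2: a_2=3, p_2 = 3*51 + 10 = 163, q_2 = 3*5 + 1 = 16.
  i=3: a_3=6, p_3 = 6*163 + 51 = 1029, q_3 = 6*16 + 5 = 101.
  i=4: a_4=5, p_4 = 5*1029 + 163 = 5308, q_4 = 5*101 + 16 = 521.
  i=5: a_5=9, p_5 = 9*5308 + 1029 = 48801, q_5 = 9*521 + 101 = 4790.

10/1, 51/5, 163/16, 1029/101, 5308/521, 48801/4790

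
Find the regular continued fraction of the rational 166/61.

[2; 1, 2, 1, 1, 2, 3]

Run the Euclidean algorithm on 166 and 61; the successive quotients are the partial quotients a_0, a_1, ... (each step inverts the fractional part left over by the previous one):
  166 = 2*61 + 44, so a_0 = 2.
  61 = 1*44 + 17, so a_1 = 1.
  44 = 2*17 + 10, so a_2 = 2.
  17 = 1*10 + 7, so a_3 = 1.
  10 = 1*7 + 3, so a_4 = 1.
  7 = 2*3 + 1, so a_5 = 2.
  3 = 3*1 + 0, so a_6 = 3.
The remainder reaches 0 after 7 divisions, so the expansion has 7 partial quotients, read off in order.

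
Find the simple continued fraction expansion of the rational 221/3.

[73; 1, 2]

Run the Euclidean algorithm on 221 and 3; the successive quotients are the partial quotients a_0, a_1, ... (each step inverts the fractional part left over by the previous one):
  221 = 73*3 + 2, so a_0 = 73.
  3 = 1*2 + 1, so a_1 = 1.
  2 = 2*1 + 0, so a_2 = 2.
The remainder reaches 0 after 3 divisions, so the expansion has 3 partial quotients, read off in order.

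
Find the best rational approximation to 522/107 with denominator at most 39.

161/33

Expand x = 522/107 as a continued fraction with the Euclidean algorithm:
  522 = 4*107 + 94, so a_0 = 4.
  107 = 1*94 + 13, so a_1 = 1.
  94 = 7*13 + 3, so a_2 = 7.
  13 = 4*3 + 1, so a_3 = 4.
  3 = 3*1 + 0, so a_4 = 3.
so x = [4; 1, 7, 4, 3].
Convergents (p_i = a_i*p_{i-1} + p_{i-2}, q_i = a_i*q_{i-1} + q_{i-2} with p_{-2}=0, p_{-1}=1, q_{-2}=1, q_{-1}=0), until the denominator exceeds 39:
  i=0: a_0=4, p_0 = 4*1 + 0 = 4, q_0 = 4*0 + 1 = 1.
  i=1: a_1=1, p_1 = 1*4 + 1 = 5, q_1 = 1*1 + 0 = 1.
  i=2: a_2=7, p_2 = 7*5 + 4 = 39, q_2 = 7*1 + 1 = 8.
  i=3: a_3=4, p_3 = 4*39 + 5 = 161, q_3 = 4*8 + 1 = 33.
  i=4: a_4=3, p_4 = 3*161 + 39 = 522, q_4 = 3*33 + 8 = 107.
q_4 = 107 > 39, so the last convergent with denominator <= 39 is p_3/q_3 = 161/33.
The closest fraction with denominator <= 39 is either p_3/q_3 or the intermediate fraction (k*p_3 + p_2)/(k*q_3 + q_2) with the largest k >= 1 whose denominator stays <= 39; these approach x as k grows, and every other convergent or intermediate fraction in range is farther away.
Largest k: floor((39 - q_2)/q_3) = floor((39 - 8)/33) = 0.
Since k = 0, no intermediate fraction beyond p_3/q_3 has denominator <= 39, so the convergent 161/33 is the closest (its error is |522*33 - 161*107|/(107*33) = 1/3531).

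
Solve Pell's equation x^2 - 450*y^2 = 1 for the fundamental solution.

First expand sqrt(450) as a continued fraction. With x_i = (sqrt(450) + m_i)/d_i and (m_0, d_0) = (0, 1): a_0 = floor(sqrt(450)) = 21, since 21^2 = 441 <= 450 < 484 = 22^2.
Iterate m_{i+1} = d_i*a_i - m_i, d_{i+1} = (450 - m_{i+1}^2)/d_i, a_{i+1} = floor((a_0 + m_{i+1})/d_{i+1}):
  m_1 = 1*21 - 0 = 21, d_1 = (450 - 21^2)/1 = 9/1 = 9, a_1 = floor((21 + 21)/9) = 4.
  m_2 = 9*4 - 21 = 15, d_2 = (450 - 15^2)/9 = 225/9 = 25, a_2 = floor((21 + 15)/25) = 1.
  m_3 = 25*1 - 15 = 10, d_3 = (450 - 10^2)/25 = 350/25 = 14, a_3 = floor((21 + 10)/14) = 2.
  m_4 = 14*2 - 10 = 18, d_4 = (450 - 18^2)/14 = 126/14 = 9, a_4 = floor((21 + 18)/9) = 4.
  m_5 = 9*4 - 18 = 18, d_5 = (450 - 18^2)/9 = 126/9 = 14, a_5 = floor((21 + 18)/14) = 2.
  m_6 = 14*2 - 18 = 10, d_6 = (450 - 10^2)/14 = 350/14 = 25, a_6 = floor((21 + 10)/25) = 1.
  m_7 = 25*1 - 10 = 15, d_7 = (450 - 15^2)/25 = 225/25 = 9, a_7 = floor((21 + 15)/9) = 4.
  m_8 = 9*4 - 15 = 21, d_8 = (450 - 21^2)/9 = 9/9 = 1, a_8 = floor((21 + 21)/1) = 42.
  m_9 = 1*42 - 21 = 21, d_9 = (450 - 21^2)/1 = 9/1 = 9: (m_9, d_9) = (m_1, d_1) = (21, 9), so from here the quotients repeat a_1, ..., a_8; the period length is 8.
So sqrt(450) = [21; (4, 1, 2, 4, 2, 1, 4, 42)] with period length k = 8.
k is even, so the fundamental solution of x^2 - 450y^2 = 1 is (p_{k-1}, q_{k-1}) = (p_7, q_7); compute convergents through index 7.
Convergents (p_i = a_i*p_{i-1} + p_{i-2}, q_i = a_i*q_{i-1} + q_{i-2} with p_{-2}=0, p_{-1}=1, q_{-2}=1, q_{-1}=0):
  i=0: a_0=21, p_0 = 21*1 + 0 = 21, q_0 = 21*0 + 1 = 1.
  i=1: a_1=4, p_1 = 4*21 + 1 = 85, q_1 = 4*1 + 0 = 4.
  i=2: a_2=1, p_2 = 1*85 + 21 = 106, q_2 = 1*4 + 1 = 5.
  i=3: a_3=2, p_3 = 2*106 + 85 = 297, q_3 = 2*5 + 4 = 14.
  i=4: a_4=4, p_4 = 4*297 + 106 = 1294, q_4 = 4*14 + 5 = 61.
  i=5: a_5=2, p_5 = 2*1294 + 297 = 2885, q_5 = 2*61 + 14 = 136.
  i=6: a_6=1, p_6 = 1*2885 + 1294 = 4179, q_6 = 1*136 + 61 = 197.
  i=7: a_7=4, p_7 = 4*4179 + 2885 = 19601, q_7 = 4*197 + 136 = 924.
Check: 19601^2 - 450*924^2 = 384199201 - 384199200 = 1, so (x, y) = (19601, 924) solves the equation, and by the theorem it is the least positive solution.

(x, y) = (19601, 924)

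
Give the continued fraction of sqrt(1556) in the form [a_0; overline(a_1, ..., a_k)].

[39; overline(2, 4, 6, 1, 18, 1, 6, 4, 2, 78)]

Write x_i = (sqrt(1556) + m_i)/d_i with (m_0, d_0) = (0, 1). a_0 = floor(sqrt(1556)) = 39, since 39^2 = 1521 <= 1556 < 1600 = 40^2.
Iterate m_{i+1} = d_i*a_i - m_i, d_{i+1} = (1556 - m_{i+1}^2)/d_i, a_{i+1} = floor((a_0 + m_{i+1})/d_{i+1}):
  m_1 = 1*39 - 0 = 39, d_1 = (1556 - 39^2)/1 = 35/1 = 35, a_1 = floor((39 + 39)/35) = 2.
  m_2 = 35*2 - 39 = 31, d_2 = (1556 - 31^2)/35 = 595/35 = 17, a_2 = floor((39 + 31)/17) = 4.
  m_3 = 17*4 - 31 = 37, d_3 = (1556 - 37^2)/17 = 187/17 = 11, a_3 = floor((39 + 37)/11) = 6.
  m_4 = 11*6 - 37 = 29, d_4 = (1556 - 29^2)/11 = 715/11 = 65, a_4 = floor((39 + 29)/65) = 1.
  m_5 = 65*1 - 29 = 36, d_5 = (1556 - 36^2)/65 = 260/65 = 4, a_5 = floor((39 + 36)/4) = 18.
  m_6 = 4*18 - 36 = 36, d_6 = (1556 - 36^2)/4 = 260/4 = 65, a_6 = floor((39 + 36)/65) = 1.
  m_7 = 65*1 - 36 = 29, d_7 = (1556 - 29^2)/65 = 715/65 = 11, a_7 = floor((39 + 29)/11) = 6.
  m_8 = 11*6 - 29 = 37, d_8 = (1556 - 37^2)/11 = 187/11 = 17, a_8 = floor((39 + 37)/17) = 4.
  m_9 = 17*4 - 37 = 31, d_9 = (1556 - 31^2)/17 = 595/17 = 35, a_9 = floor((39 + 31)/35) = 2.
  m_10 = 35*2 - 31 = 39, d_10 = (1556 - 39^2)/35 = 35/35 = 1, a_10 = floor((39 + 39)/1) = 78.
  m_11 = 1*78 - 39 = 39, d_11 = (1556 - 39^2)/1 = 35/1 = 35: (m_11, d_11) = (m_1, d_1) = (39, 35), so from here the quotients repeat a_1, ..., a_10; the period length is 10.
Hence the expansion of sqrt(1556) is a_0 = 39 followed by the repeating block 2, 4, 6, 1, 18, 1, 6, 4, 2, 78 (period 10).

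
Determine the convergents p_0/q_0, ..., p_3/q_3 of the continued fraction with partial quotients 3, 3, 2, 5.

Using the convergent recurrence p_i = a_i*p_{i-1} + p_{i-2}, q_i = a_i*q_{i-1} + q_{i-2} with p_{-2}=0, p_{-1}=1, q_{-2}=1, q_{-1}=0:
  i=0: a_0=3, p_0 = 3*1 + 0 = 3, q_0 = 3*0 + 1 = 1.
  i=1: a_1=3, p_1 = 3*3 + 1 = 10, q_1 = 3*1 + 0 = 3.
  i=2: a_2=2, p_2 = 2*10 + 3 = 23, q_2 = 2*3 + 1 = 7.
  i=3: a_3=5, p_3 = 5*23 + 10 = 125, q_3 = 5*7 + 3 = 38.

3/1, 10/3, 23/7, 125/38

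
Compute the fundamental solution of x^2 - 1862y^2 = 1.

First expand sqrt(1862) as a continued fraction. With x_i = (sqrt(1862) + m_i)/d_i and (m_0, d_0) = (0, 1): a_0 = floor(sqrt(1862)) = 43, since 43^2 = 1849 <= 1862 < 1936 = 44^2.
Iterate m_{i+1} = d_i*a_i - m_i, d_{i+1} = (1862 - m_{i+1}^2)/d_i, a_{i+1} = floor((a_0 + m_{i+1})/d_{i+1}):
  m_1 = 1*43 - 0 = 43, d_1 = (1862 - 43^2)/1 = 13/1 = 13, a_1 = floor((43 + 43)/13) = 6.
  m_2 = 13*6 - 43 = 35, d_2 = (1862 - 35^2)/13 = 637/13 = 49, a_2 = floor((43 + 35)/49) = 1.
  m_3 = 49*1 - 35 = 14, d_3 = (1862 - 14^2)/49 = 1666/49 = 34, a_3 = floor((43 + 14)/34) = 1.
  m_4 = 34*1 - 14 = 20, d_4 = (1862 - 20^2)/34 = 1462/34 = 43, a_4 = floor((43 + 20)/43) = 1.
  m_5 = 43*1 - 20 = 23, d_5 = (1862 - 23^2)/43 = 1333/43 = 31, a_5 = floor((43 + 23)/31) = 2.
  m_6 = 31*2 - 23 = 39, d_6 = (1862 - 39^2)/31 = 341/31 = 11, a_6 = floor((43 + 39)/11) = 7.
  m_7 = 11*7 - 39 = 38, d_7 = (1862 - 38^2)/11 = 418/11 = 38, a_7 = floor((43 + 38)/38) = 2.
  m_8 = 38*2 - 38 = 38, d_8 = (1862 - 38^2)/38 = 418/38 = 11, a_8 = floor((43 + 38)/11) = 7.
  m_9 = 11*7 - 38 = 39, d_9 = (1862 - 39^2)/11 = 341/11 = 31, a_9 = floor((43 + 39)/31) = 2.
  m_10 = 31*2 - 39 = 23, d_10 = (1862 - 23^2)/31 = 1333/31 = 43, a_10 = floor((43 + 23)/43) = 1.
  m_11 = 43*1 - 23 = 20, d_11 = (1862 - 20^2)/43 = 1462/43 = 34, a_11 = floor((43 + 20)/34) = 1.
  m_12 = 34*1 - 20 = 14, d_12 = (1862 - 14^2)/34 = 1666/34 = 49, a_12 = floor((43 + 14)/49) = 1.
  m_13 = 49*1 - 14 = 35, d_13 = (1862 - 35^2)/49 = 637/49 = 13, a_13 = floor((43 + 35)/13) = 6.
  m_14 = 13*6 - 35 = 43, d_14 = (1862 - 43^2)/13 = 13/13 = 1, a_14 = floor((43 + 43)/1) = 86.
  m_15 = 1*86 - 43 = 43, d_15 = (1862 - 43^2)/1 = 13/1 = 13: (m_15, d_15) = (m_1, d_1) = (43, 13), so from here the quotients repeat a_1, ..., a_14; the period length is 14.
So sqrt(1862) = [43; (6, 1, 1, 1, 2, 7, 2, 7, 2, 1, 1, 1, 6, 86)] with period length k = 14.
k is even, so the fundamental solution of x^2 - 1862y^2 = 1 is (p_{k-1}, q_{k-1}) = (p_13, q_13); compute convergents through index 13.
Convergents (p_i = a_i*p_{i-1} + p_{i-2}, q_i = a_i*q_{i-1} + q_{i-2} with p_{-2}=0, p_{-1}=1, q_{-2}=1, q_{-1}=0):
  i=0: a_0=43, p_0 = 43*1 + 0 = 43, q_0 = 43*0 + 1 = 1.
  i=1: a_1=6, p_1 = 6*43 + 1 = 259, q_1 = 6*1 + 0 = 6.
  i=2: a_2=1, p_2 = 1*259 + 43 = 302, q_2 = 1*6 + 1 = 7.
  i=3: a_3=1, p_3 = 1*302 + 259 = 561, q_3 = 1*7 + 6 = 13.
  i=4: a_4=1, p_4 = 1*561 + 302 = 863, q_4 = 1*13 + 7 = 20.
  i=5: a_5=2, p_5 = 2*863 + 561 = 2287, q_5 = 2*20 + 13 = 53.
  i=6: a_6=7, p_6 = 7*2287 + 863 = 16872, q_6 = 7*53 + 20 = 391.
  i=7: a_7=2, p_7 = 2*16872 + 2287 = 36031, q_7 = 2*391 + 53 = 835.
  i=8: a_8=7, p_8 = 7*36031 + 16872 = 269089, q_8 = 7*835 + 391 = 6236.
  i=9: a_9=2, p_9 = 2*269089 + 36031 = 574209, q_9 = 2*6236 + 835 = 13307.
  i=10: a_10=1, p_10 = 1*574209 + 269089 = 843298, q_10 = 1*13307 + 6236 = 19543.
  i=11: a_11=1, p_11 = 1*843298 + 574209 = 1417507, q_11 = 1*19543 + 13307 = 32850.
  i=12: a_12=1, p_12 = 1*1417507 + 843298 = 2260805, q_12 = 1*32850 + 19543 = 52393.
  i=13: a_13=6, p_13 = 6*2260805 + 1417507 = 14982337, q_13 = 6*52393 + 32850 = 347208.
Check: 14982337^2 - 1862*347208^2 = 224470421981569 - 224470421981568 = 1, so (x, y) = (14982337, 347208) solves the equation, and by the theorem it is the least positive solution.

(x, y) = (14982337, 347208)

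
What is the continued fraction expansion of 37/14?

Run the Euclidean algorithm on 37 and 14; the successive quotients are the partial quotients a_0, a_1, ... (each step inverts the fractional part left over by the previous one):
  37 = 2*14 + 9, so a_0 = 2.
  14 = 1*9 + 5, so a_1 = 1.
  9 = 1*5 + 4, so a_2 = 1.
  5 = 1*4 + 1, so a_3 = 1.
  4 = 4*1 + 0, so a_4 = 4.
The remainder reaches 0 after 5 divisions, so the expansion has 5 partial quotients, read off in order.

[2; 1, 1, 1, 4]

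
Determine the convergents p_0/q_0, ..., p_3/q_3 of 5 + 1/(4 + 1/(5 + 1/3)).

Using the convergent recurrence p_i = a_i*p_{i-1} + p_{i-2}, q_i = a_i*q_{i-1} + q_{i-2} with p_{-2}=0, p_{-1}=1, q_{-2}=1, q_{-1}=0:
  i=0: a_0=5, p_0 = 5*1 + 0 = 5, q_0 = 5*0 + 1 = 1.
  i=1: a_1=4, p_1 = 4*5 + 1 = 21, q_1 = 4*1 + 0 = 4.
  i=2: a_2=5, p_2 = 5*21 + 5 = 110, q_2 = 5*4 + 1 = 21.
  i=3: a_3=3, p_3 = 3*110 + 21 = 351, q_3 = 3*21 + 4 = 67.

5/1, 21/4, 110/21, 351/67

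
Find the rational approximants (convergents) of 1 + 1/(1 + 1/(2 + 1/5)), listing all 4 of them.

1/1, 2/1, 5/3, 27/16

Using the convergent recurrence p_i = a_i*p_{i-1} + p_{i-2}, q_i = a_i*q_{i-1} + q_{i-2} with p_{-2}=0, p_{-1}=1, q_{-2}=1, q_{-1}=0:
  i=0: a_0=1, p_0 = 1*1 + 0 = 1, q_0 = 1*0 + 1 = 1.
  i=1: a_1=1, p_1 = 1*1 + 1 = 2, q_1 = 1*1 + 0 = 1.
  i=2: a_2=2, p_2 = 2*2 + 1 = 5, q_2 = 2*1 + 1 = 3.
  i=3: a_3=5, p_3 = 5*5 + 2 = 27, q_3 = 5*3 + 1 = 16.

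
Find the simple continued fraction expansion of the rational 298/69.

Run the Euclidean algorithm on 298 and 69; the successive quotients are the partial quotients a_0, a_1, ... (each step inverts the fractional part left over by the previous one):
  298 = 4*69 + 22, so a_0 = 4.
  69 = 3*22 + 3, so a_1 = 3.
  22 = 7*3 + 1, so a_2 = 7.
  3 = 3*1 + 0, so a_3 = 3.
The remainder reaches 0 after 4 divisions, so the expansion has 4 partial quotients, read off in order.

[4; 3, 7, 3]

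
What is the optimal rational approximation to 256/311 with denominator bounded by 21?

14/17

Expand x = 256/311 as a continued fraction with the Euclidean algorithm:
  256 = 0*311 + 256, so a_0 = 0.
  311 = 1*256 + 55, so a_1 = 1.
  256 = 4*55 + 36, so a_2 = 4.
  55 = 1*36 + 19, so a_3 = 1.
  36 = 1*19 + 17, so a_4 = 1.
  19 = 1*17 + 2, so a_5 = 1.
  17 = 8*2 + 1, so a_6 = 8.
  2 = 2*1 + 0, so a_7 = 2.
so x = [0; 1, 4, 1, 1, 1, 8, 2].
Convergents (p_i = a_i*p_{i-1} + p_{i-2}, q_i = a_i*q_{i-1} + q_{i-2} with p_{-2}=0, p_{-1}=1, q_{-2}=1, q_{-1}=0), until the denominator exceeds 21:
  i=0: a_0=0, p_0 = 0*1 + 0 = 0, q_0 = 0*0 + 1 = 1.
  i=1: a_1=1, p_1 = 1*0 + 1 = 1, q_1 = 1*1 + 0 = 1.
  i=2: a_2=4, p_2 = 4*1 + 0 = 4, q_2 = 4*1 + 1 = 5.
  i=3: a_3=1, p_3 = 1*4 + 1 = 5, q_3 = 1*5 + 1 = 6.
  i=4: a_4=1, p_4 = 1*5 + 4 = 9, q_4 = 1*6 + 5 = 11.
  i=5: a_5=1, p_5 = 1*9 + 5 = 14, q_5 = 1*11 + 6 = 17.
  i=6: a_6=8, p_6 = 8*14 + 9 = 121, q_6 = 8*17 + 11 = 147.
q_6 = 147 > 21, so the last convergent with denominator <= 21 is p_5/q_5 = 14/17.
The closest fraction with denominator <= 21 is either p_5/q_5 or the intermediate fraction (k*p_5 + p_4)/(k*q_5 + q_4) with the largest k >= 1 whose denominator stays <= 21; these approach x as k grows, and every other convergent or intermediate fraction in range is farther away.
Largest k: floor((21 - q_4)/q_5) = floor((21 - 11)/17) = 0.
Since k = 0, no intermediate fraction beyond p_5/q_5 has denominator <= 21, so the convergent 14/17 is the closest (its error is |256*17 - 14*311|/(311*17) = 2/5287).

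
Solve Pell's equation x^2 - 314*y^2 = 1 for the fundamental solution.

First expand sqrt(314) as a continued fraction. With x_i = (sqrt(314) + m_i)/d_i and (m_0, d_0) = (0, 1): a_0 = floor(sqrt(314)) = 17, since 17^2 = 289 <= 314 < 324 = 18^2.
Iterate m_{i+1} = d_i*a_i - m_i, d_{i+1} = (314 - m_{i+1}^2)/d_i, a_{i+1} = floor((a_0 + m_{i+1})/d_{i+1}):
  m_1 = 1*17 - 0 = 17, d_1 = (314 - 17^2)/1 = 25/1 = 25, a_1 = floor((17 + 17)/25) = 1.
  m_2 = 25*1 - 17 = 8, d_2 = (314 - 8^2)/25 = 250/25 = 10, a_2 = floor((17 + 8)/10) = 2.
  m_3 = 10*2 - 8 = 12, d_3 = (314 - 12^2)/10 = 170/10 = 17, a_3 = floor((17 + 12)/17) = 1.
  m_4 = 17*1 - 12 = 5, d_4 = (314 - 5^2)/17 = 289/17 = 17, a_4 = floor((17 + 5)/17) = 1.
  m_5 = 17*1 - 5 = 12, d_5 = (314 - 12^2)/17 = 170/17 = 10, a_5 = floor((17 + 12)/10) = 2.
  m_6 = 10*2 - 12 = 8, d_6 = (314 - 8^2)/10 = 250/10 = 25, a_6 = floor((17 + 8)/25) = 1.
  m_7 = 25*1 - 8 = 17, d_7 = (314 - 17^2)/25 = 25/25 = 1, a_7 = floor((17 + 17)/1) = 34.
  m_8 = 1*34 - 17 = 17, d_8 = (314 - 17^2)/1 = 25/1 = 25: (m_8, d_8) = (m_1, d_1) = (17, 25), so from here the quotients repeat a_1, ..., a_7; the period length is 7.
So sqrt(314) = [17; (1, 2, 1, 1, 2, 1, 34)] with period length k = 7.
k is odd, so (p_{k-1}, q_{k-1}) only solves x^2 - 314y^2 = -1 and the fundamental solution of x^2 - 314y^2 = 1 is (p_{2k-1}, q_{2k-1}) = (p_13, q_13); compute convergents through index 13, running through the period twice.
Convergents (p_i = a_i*p_{i-1} + p_{i-2}, q_i = a_i*q_{i-1} + q_{i-2} with p_{-2}=0, p_{-1}=1, q_{-2}=1, q_{-1}=0):
  i=0: a_0=17, p_0 = 17*1 + 0 = 17, q_0 = 17*0 + 1 = 1.
  i=1: a_1=1, p_1 = 1*17 + 1 = 18, q_1 = 1*1 + 0 = 1.
  i=2: a_2=2, p_2 = 2*18 + 17 = 53, q_2 = 2*1 + 1 = 3.
  i=3: a_3=1, p_3 = 1*53 + 18 = 71, q_3 = 1*3 + 1 = 4.
  i=4: a_4=1, p_4 = 1*71 + 53 = 124, q_4 = 1*4 + 3 = 7.
  i=5: a_5=2, p_5 = 2*124 + 71 = 319, q_5 = 2*7 + 4 = 18.
  i=6: a_6=1, p_6 = 1*319 + 124 = 443, q_6 = 1*18 + 7 = 25.
  i=7: a_7=34, p_7 = 34*443 + 319 = 15381, q_7 = 34*25 + 18 = 868.
  i=8: a_8=1, p_8 = 1*15381 + 443 = 15824, q_8 = 1*868 + 25 = 893.
  i=9: a_9=2, p_9 = 2*15824 + 15381 = 47029, q_9 = 2*893 + 868 = 2654.
  i=10: a_10=1, p_10 = 1*47029 + 15824 = 62853, q_10 = 1*2654 + 893 = 3547.
  i=11: a_11=1, p_11 = 1*62853 + 47029 = 109882, q_11 = 1*3547 + 2654 = 6201.
  i=12: a_12=2, p_12 = 2*109882 + 62853 = 282617, q_12 = 2*6201 + 3547 = 15949.
  i=13: a_13=1, p_13 = 1*282617 + 109882 = 392499, q_13 = 1*15949 + 6201 = 22150.
Indeed p_6^2 - 314*q_6^2 = 196249 - 196250 = -1, not +1.
Check: 392499^2 - 314*22150^2 = 154055465001 - 154055465000 = 1, so (x, y) = (392499, 22150) solves the equation, and by the theorem it is the least positive solution.

(x, y) = (392499, 22150)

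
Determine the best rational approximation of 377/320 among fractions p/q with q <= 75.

Expand x = 377/320 as a continued fraction with the Euclidean algorithm:
  377 = 1*320 + 57, so a_0 = 1.
  320 = 5*57 + 35, so a_1 = 5.
  57 = 1*35 + 22, so a_2 = 1.
  35 = 1*22 + 13, so a_3 = 1.
  22 = 1*13 + 9, so a_4 = 1.
  13 = 1*9 + 4, so a_5 = 1.
  9 = 2*4 + 1, so a_6 = 2.
  4 = 4*1 + 0, so a_7 = 4.
so x = [1; 5, 1, 1, 1, 1, 2, 4].
Convergents (p_i = a_i*p_{i-1} + p_{i-2}, q_i = a_i*q_{i-1} + q_{i-2} with p_{-2}=0, p_{-1}=1, q_{-2}=1, q_{-1}=0), until the denominator exceeds 75:
  i=0: a_0=1, p_0 = 1*1 + 0 = 1, q_0 = 1*0 + 1 = 1.
  i=1: a_1=5, p_1 = 5*1 + 1 = 6, q_1 = 5*1 + 0 = 5.
  i=2: a_2=1, p_2 = 1*6 + 1 = 7, q_2 = 1*5 + 1 = 6.
  i=3: a_3=1, p_3 = 1*7 + 6 = 13, q_3 = 1*6 + 5 = 11.
  i=4: a_4=1, p_4 = 1*13 + 7 = 20, q_4 = 1*11 + 6 = 17.
  i=5: a_5=1, p_5 = 1*20 + 13 = 33, q_5 = 1*17 + 11 = 28.
  i=6: a_6=2, p_6 = 2*33 + 20 = 86, q_6 = 2*28 + 17 = 73.
  i=7: a_7=4, p_7 = 4*86 + 33 = 377, q_7 = 4*73 + 28 = 320.
q_7 = 320 > 75, so the last convergent with denominator <= 75 is p_6/q_6 = 86/73.
The closest fraction with denominator <= 75 is either p_6/q_6 or the intermediate fraction (k*p_6 + p_5)/(k*q_6 + q_5) with the largest k >= 1 whose denominator stays <= 75; these approach x as k grows, and every other convergent or intermediate fraction in range is farther away.
Largest k: floor((75 - q_5)/q_6) = floor((75 - 28)/73) = 0.
Since k = 0, no intermediate fraction beyond p_6/q_6 has denominator <= 75, so the convergent 86/73 is the closest (its error is |377*73 - 86*320|/(320*73) = 1/23360).

86/73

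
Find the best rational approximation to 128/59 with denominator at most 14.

13/6

Expand x = 128/59 as a continued fraction with the Euclidean algorithm:
  128 = 2*59 + 10, so a_0 = 2.
  59 = 5*10 + 9, so a_1 = 5.
  10 = 1*9 + 1, so a_2 = 1.
  9 = 9*1 + 0, so a_3 = 9.
so x = [2; 5, 1, 9].
Convergents (p_i = a_i*p_{i-1} + p_{i-2}, q_i = a_i*q_{i-1} + q_{i-2} with p_{-2}=0, p_{-1}=1, q_{-2}=1, q_{-1}=0), until the denominator exceeds 14:
  i=0: a_0=2, p_0 = 2*1 + 0 = 2, q_0 = 2*0 + 1 = 1.
  i=1: a_1=5, p_1 = 5*2 + 1 = 11, q_1 = 5*1 + 0 = 5.
  i=2: a_2=1, p_2 = 1*11 + 2 = 13, q_2 = 1*5 + 1 = 6.
  i=3: a_3=9, p_3 = 9*13 + 11 = 128, q_3 = 9*6 + 5 = 59.
q_3 = 59 > 14, so the last convergent with denominator <= 14 is p_2/q_2 = 13/6.
The closest fraction with denominator <= 14 is either p_2/q_2 or the intermediate fraction (k*p_2 + p_1)/(k*q_2 + q_1) with the largest k >= 1 whose denominator stays <= 14; these approach x as k grows, and every other convergent or intermediate fraction in range is farther away.
Largest k: floor((14 - q_1)/q_2) = floor((14 - 5)/6) = 1.
That gives (1*13 + 11)/(1*6 + 5) = 24/11.
Compare the errors: |x - 13/6| = |128*6 - 13*59|/(59*6) = 1/354, and |x - 24/11| = |128*11 - 24*59|/(59*11) = 8/649.
Cross-multiplying, 1*649 = 649 < 2832 = 8*354, so 1/354 is smaller: the convergent 13/6 is closer to x than 24/11.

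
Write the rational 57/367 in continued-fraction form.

[0; 6, 2, 3, 1, 1, 3]

Run the Euclidean algorithm on 57 and 367; the successive quotients are the partial quotients a_0, a_1, ... (each step inverts the fractional part left over by the previous one):
  57 = 0*367 + 57, so a_0 = 0.
  367 = 6*57 + 25, so a_1 = 6.
  57 = 2*25 + 7, so a_2 = 2.
  25 = 3*7 + 4, so a_3 = 3.
  7 = 1*4 + 3, so a_4 = 1.
  4 = 1*3 + 1, so a_5 = 1.
  3 = 3*1 + 0, so a_6 = 3.
The remainder reaches 0 after 7 divisions, so the expansion has 7 partial quotients, read off in order.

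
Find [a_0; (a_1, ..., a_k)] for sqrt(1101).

Write x_i = (sqrt(1101) + m_i)/d_i with (m_0, d_0) = (0, 1). a_0 = floor(sqrt(1101)) = 33, since 33^2 = 1089 <= 1101 < 1156 = 34^2.
Iterate m_{i+1} = d_i*a_i - m_i, d_{i+1} = (1101 - m_{i+1}^2)/d_i, a_{i+1} = floor((a_0 + m_{i+1})/d_{i+1}):
  m_1 = 1*33 - 0 = 33, d_1 = (1101 - 33^2)/1 = 12/1 = 12, a_1 = floor((33 + 33)/12) = 5.
  m_2 = 12*5 - 33 = 27, d_2 = (1101 - 27^2)/12 = 372/12 = 31, a_2 = floor((33 + 27)/31) = 1.
  m_3 = 31*1 - 27 = 4, d_3 = (1101 - 4^2)/31 = 1085/31 = 35, a_3 = floor((33 + 4)/35) = 1.
  m_4 = 35*1 - 4 = 31, d_4 = (1101 - 31^2)/35 = 140/35 = 4, a_4 = floor((33 + 31)/4) = 16.
  m_5 = 4*16 - 31 = 33, d_5 = (1101 - 33^2)/4 = 12/4 = 3, a_5 = floor((33 + 33)/3) = 22.
  m_6 = 3*22 - 33 = 33, d_6 = (1101 - 33^2)/3 = 12/3 = 4, a_6 = floor((33 + 33)/4) = 16.
  m_7 = 4*16 - 33 = 31, d_7 = (1101 - 31^2)/4 = 140/4 = 35, a_7 = floor((33 + 31)/35) = 1.
  m_8 = 35*1 - 31 = 4, d_8 = (1101 - 4^2)/35 = 1085/35 = 31, a_8 = floor((33 + 4)/31) = 1.
  m_9 = 31*1 - 4 = 27, d_9 = (1101 - 27^2)/31 = 372/31 = 12, a_9 = floor((33 + 27)/12) = 5.
  m_10 = 12*5 - 27 = 33, d_10 = (1101 - 33^2)/12 = 12/12 = 1, a_10 = floor((33 + 33)/1) = 66.
  m_11 = 1*66 - 33 = 33, d_11 = (1101 - 33^2)/1 = 12/1 = 12: (m_11, d_11) = (m_1, d_1) = (33, 12), so from here the quotients repeat a_1, ..., a_10; the period length is 10.
Hence the expansion of sqrt(1101) is a_0 = 33 followed by the repeating block 5, 1, 1, 16, 22, 16, 1, 1, 5, 66 (period 10).

[33; (5, 1, 1, 16, 22, 16, 1, 1, 5, 66)]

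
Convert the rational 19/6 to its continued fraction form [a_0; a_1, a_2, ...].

Run the Euclidean algorithm on 19 and 6; the successive quotients are the partial quotients a_0, a_1, ... (each step inverts the fractional part left over by the previous one):
  19 = 3*6 + 1, so a_0 = 3.
  6 = 6*1 + 0, so a_1 = 6.
The remainder reaches 0 after 2 divisions, so the expansion has 2 partial quotients, read off in order.

[3; 6]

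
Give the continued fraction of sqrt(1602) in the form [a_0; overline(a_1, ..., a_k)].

[40; overline(40, 80)]

Write x_i = (sqrt(1602) + m_i)/d_i with (m_0, d_0) = (0, 1). a_0 = floor(sqrt(1602)) = 40, since 40^2 = 1600 <= 1602 < 1681 = 41^2.
Iterate m_{i+1} = d_i*a_i - m_i, d_{i+1} = (1602 - m_{i+1}^2)/d_i, a_{i+1} = floor((a_0 + m_{i+1})/d_{i+1}):
  m_1 = 1*40 - 0 = 40, d_1 = (1602 - 40^2)/1 = 2/1 = 2, a_1 = floor((40 + 40)/2) = 40.
  m_2 = 2*40 - 40 = 40, d_2 = (1602 - 40^2)/2 = 2/2 = 1, a_2 = floor((40 + 40)/1) = 80.
  m_3 = 1*80 - 40 = 40, d_3 = (1602 - 40^2)/1 = 2/1 = 2: (m_3, d_3) = (m_1, d_1) = (40, 2), so from here the quotients repeat a_1, a_2; the period length is 2.
Hence the expansion of sqrt(1602) is a_0 = 40 followed by the repeating block 40, 80 (period 2).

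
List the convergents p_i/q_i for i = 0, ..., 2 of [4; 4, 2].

4/1, 17/4, 38/9

Using the convergent recurrence p_i = a_i*p_{i-1} + p_{i-2}, q_i = a_i*q_{i-1} + q_{i-2} with p_{-2}=0, p_{-1}=1, q_{-2}=1, q_{-1}=0:
  i=0: a_0=4, p_0 = 4*1 + 0 = 4, q_0 = 4*0 + 1 = 1.
  i=1: a_1=4, p_1 = 4*4 + 1 = 17, q_1 = 4*1 + 0 = 4.
  i=2: a_2=2, p_2 = 2*17 + 4 = 38, q_2 = 2*4 + 1 = 9.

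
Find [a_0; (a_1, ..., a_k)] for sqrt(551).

[23; (2, 8, 1, 8, 2, 46)]

Write x_i = (sqrt(551) + m_i)/d_i with (m_0, d_0) = (0, 1). a_0 = floor(sqrt(551)) = 23, since 23^2 = 529 <= 551 < 576 = 24^2.
Iterate m_{i+1} = d_i*a_i - m_i, d_{i+1} = (551 - m_{i+1}^2)/d_i, a_{i+1} = floor((a_0 + m_{i+1})/d_{i+1}):
  m_1 = 1*23 - 0 = 23, d_1 = (551 - 23^2)/1 = 22/1 = 22, a_1 = floor((23 + 23)/22) = 2.
  m_2 = 22*2 - 23 = 21, d_2 = (551 - 21^2)/22 = 110/22 = 5, a_2 = floor((23 + 21)/5) = 8.
  m_3 = 5*8 - 21 = 19, d_3 = (551 - 19^2)/5 = 190/5 = 38, a_3 = floor((23 + 19)/38) = 1.
  m_4 = 38*1 - 19 = 19, d_4 = (551 - 19^2)/38 = 190/38 = 5, a_4 = floor((23 + 19)/5) = 8.
  m_5 = 5*8 - 19 = 21, d_5 = (551 - 21^2)/5 = 110/5 = 22, a_5 = floor((23 + 21)/22) = 2.
  m_6 = 22*2 - 21 = 23, d_6 = (551 - 23^2)/22 = 22/22 = 1, a_6 = floor((23 + 23)/1) = 46.
  m_7 = 1*46 - 23 = 23, d_7 = (551 - 23^2)/1 = 22/1 = 22: (m_7, d_7) = (m_1, d_1) = (23, 22), so from here the quotients repeat a_1, ..., a_6; the period length is 6.
Hence the expansion of sqrt(551) is a_0 = 23 followed by the repeating block 2, 8, 1, 8, 2, 46 (period 6).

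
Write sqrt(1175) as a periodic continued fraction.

Write x_i = (sqrt(1175) + m_i)/d_i with (m_0, d_0) = (0, 1). a_0 = floor(sqrt(1175)) = 34, since 34^2 = 1156 <= 1175 < 1225 = 35^2.
Iterate m_{i+1} = d_i*a_i - m_i, d_{i+1} = (1175 - m_{i+1}^2)/d_i, a_{i+1} = floor((a_0 + m_{i+1})/d_{i+1}):
  m_1 = 1*34 - 0 = 34, d_1 = (1175 - 34^2)/1 = 19/1 = 19, a_1 = floor((34 + 34)/19) = 3.
  m_2 = 19*3 - 34 = 23, d_2 = (1175 - 23^2)/19 = 646/19 = 34, a_2 = floor((34 + 23)/34) = 1.
  m_3 = 34*1 - 23 = 11, d_3 = (1175 - 11^2)/34 = 1054/34 = 31, a_3 = floor((34 + 11)/31) = 1.
  m_4 = 31*1 - 11 = 20, d_4 = (1175 - 20^2)/31 = 775/31 = 25, a_4 = floor((34 + 20)/25) = 2.
  m_5 = 25*2 - 20 = 30, d_5 = (1175 - 30^2)/25 = 275/25 = 11, a_5 = floor((34 + 30)/11) = 5.
  m_6 = 11*5 - 30 = 25, d_6 = (1175 - 25^2)/11 = 550/11 = 50, a_6 = floor((34 + 25)/50) = 1.
  m_7 = 50*1 - 25 = 25, d_7 = (1175 - 25^2)/50 = 550/50 = 11, a_7 = floor((34 + 25)/11) = 5.
  m_8 = 11*5 - 25 = 30, d_8 = (1175 - 30^2)/11 = 275/11 = 25, a_8 = floor((34 + 30)/25) = 2.
  m_9 = 25*2 - 30 = 20, d_9 = (1175 - 20^2)/25 = 775/25 = 31, a_9 = floor((34 + 20)/31) = 1.
  m_10 = 31*1 - 20 = 11, d_10 = (1175 - 11^2)/31 = 1054/31 = 34, a_10 = floor((34 + 11)/34) = 1.
  m_11 = 34*1 - 11 = 23, d_11 = (1175 - 23^2)/34 = 646/34 = 19, a_11 = floor((34 + 23)/19) = 3.
  m_12 = 19*3 - 23 = 34, d_12 = (1175 - 34^2)/19 = 19/19 = 1, a_12 = floor((34 + 34)/1) = 68.
  m_13 = 1*68 - 34 = 34, d_13 = (1175 - 34^2)/1 = 19/1 = 19: (m_13, d_13) = (m_1, d_1) = (34, 19), so from here the quotients repeat a_1, ..., a_12; the period length is 12.
Hence the expansion of sqrt(1175) is a_0 = 34 followed by the repeating block 3, 1, 1, 2, 5, 1, 5, 2, 1, 1, 3, 68 (period 12).

[34; (3, 1, 1, 2, 5, 1, 5, 2, 1, 1, 3, 68)]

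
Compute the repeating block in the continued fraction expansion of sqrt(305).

[17; (2, 6, 2, 34)]

Write x_i = (sqrt(305) + m_i)/d_i with (m_0, d_0) = (0, 1). a_0 = floor(sqrt(305)) = 17, since 17^2 = 289 <= 305 < 324 = 18^2.
Iterate m_{i+1} = d_i*a_i - m_i, d_{i+1} = (305 - m_{i+1}^2)/d_i, a_{i+1} = floor((a_0 + m_{i+1})/d_{i+1}):
  m_1 = 1*17 - 0 = 17, d_1 = (305 - 17^2)/1 = 16/1 = 16, a_1 = floor((17 + 17)/16) = 2.
  m_2 = 16*2 - 17 = 15, d_2 = (305 - 15^2)/16 = 80/16 = 5, a_2 = floor((17 + 15)/5) = 6.
  m_3 = 5*6 - 15 = 15, d_3 = (305 - 15^2)/5 = 80/5 = 16, a_3 = floor((17 + 15)/16) = 2.
  m_4 = 16*2 - 15 = 17, d_4 = (305 - 17^2)/16 = 16/16 = 1, a_4 = floor((17 + 17)/1) = 34.
  m_5 = 1*34 - 17 = 17, d_5 = (305 - 17^2)/1 = 16/1 = 16: (m_5, d_5) = (m_1, d_1) = (17, 16), so from here the quotients repeat a_1, ..., a_4; the period length is 4.
Hence the expansion of sqrt(305) is a_0 = 17 followed by the repeating block 2, 6, 2, 34 (period 4).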